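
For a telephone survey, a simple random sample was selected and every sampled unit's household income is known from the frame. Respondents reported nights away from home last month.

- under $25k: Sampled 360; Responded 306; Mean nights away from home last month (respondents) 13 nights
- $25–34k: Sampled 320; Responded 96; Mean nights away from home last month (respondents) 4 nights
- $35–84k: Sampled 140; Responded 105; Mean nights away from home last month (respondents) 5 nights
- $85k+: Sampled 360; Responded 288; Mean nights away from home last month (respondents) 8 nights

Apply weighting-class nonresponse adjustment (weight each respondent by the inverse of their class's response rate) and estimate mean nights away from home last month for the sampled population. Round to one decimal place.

Class response rates: under $25k 306/360 = 85%, $25–34k 96/320 = 30%, $35–84k 105/140 = 75%, $85k+ 288/360 = 80%.
Each respondent's weight = sampled/responded in their class; summing within a class gives n_sampled, so:
  under $25k: 360 × 13 = 4680
  $25–34k: 320 × 4 = 1280
  $35–84k: 140 × 5 = 700
  $85k+: 360 × 8 = 2880
Adjusted estimate = 9540 / 1,180 = 8.08475 → 8.1.

8.1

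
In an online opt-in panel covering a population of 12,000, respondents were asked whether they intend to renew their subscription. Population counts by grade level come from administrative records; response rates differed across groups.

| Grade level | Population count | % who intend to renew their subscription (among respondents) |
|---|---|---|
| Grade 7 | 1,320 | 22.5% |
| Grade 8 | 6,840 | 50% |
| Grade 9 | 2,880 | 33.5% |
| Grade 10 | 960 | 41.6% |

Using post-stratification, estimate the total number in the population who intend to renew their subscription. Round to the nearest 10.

Apply each group's respondent rate to its population count:
  Grade 7: 1,320 × 22.5% = 297
  Grade 8: 6,840 × 50% = 3420
  Grade 9: 2,880 × 33.5% = 964.8
  Grade 10: 960 × 41.6% = 399.36
Estimated total = 5081.16 → 5,080.

5,080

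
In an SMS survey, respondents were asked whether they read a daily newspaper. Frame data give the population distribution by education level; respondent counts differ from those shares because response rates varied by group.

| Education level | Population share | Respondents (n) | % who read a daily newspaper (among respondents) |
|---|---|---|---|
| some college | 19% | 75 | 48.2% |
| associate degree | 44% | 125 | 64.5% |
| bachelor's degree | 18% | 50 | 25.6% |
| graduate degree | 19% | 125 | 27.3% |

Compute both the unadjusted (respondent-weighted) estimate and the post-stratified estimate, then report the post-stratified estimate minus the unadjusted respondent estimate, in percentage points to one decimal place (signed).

Naive respondent-only estimate (weights = respondent counts):
  (75/375)×48.2 + (125/375)×64.5 + (50/375)×25.6 + (125/375)×27.3 = 43.6533%
Post-stratifying to population shares instead:
  0.19×48.2 + 0.44×64.5 + 0.18×25.6 + 0.19×27.3 = 47.333%
Difference = 47.333 − 43.6533 = 3.6797 pp.

+3.7 percentage points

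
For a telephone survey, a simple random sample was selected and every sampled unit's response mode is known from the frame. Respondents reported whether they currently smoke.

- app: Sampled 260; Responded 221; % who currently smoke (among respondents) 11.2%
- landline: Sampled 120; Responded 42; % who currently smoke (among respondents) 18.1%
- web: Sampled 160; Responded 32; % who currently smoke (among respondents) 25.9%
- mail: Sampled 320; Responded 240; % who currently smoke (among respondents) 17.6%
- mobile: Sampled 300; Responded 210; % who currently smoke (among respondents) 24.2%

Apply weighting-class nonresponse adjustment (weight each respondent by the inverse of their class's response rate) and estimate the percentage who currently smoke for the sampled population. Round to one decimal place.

19.1%

Class response rates: app 221/260 = 85%, landline 42/120 = 35%, web 32/160 = 20%, mail 240/320 = 75%, mobile 210/300 = 70%.
Inverse-response-rate weighting restores each class to its sampled count, so class totals weight by n_sampled:
  app: 260 × 11.2 = 2912
  landline: 120 × 18.1 = 2172
  web: 160 × 25.9 = 4144
  mail: 320 × 17.6 = 5632
  mobile: 300 × 24.2 = 7260
Adjusted estimate = 22,120 / 1,160 = 19.069 → 19.1%.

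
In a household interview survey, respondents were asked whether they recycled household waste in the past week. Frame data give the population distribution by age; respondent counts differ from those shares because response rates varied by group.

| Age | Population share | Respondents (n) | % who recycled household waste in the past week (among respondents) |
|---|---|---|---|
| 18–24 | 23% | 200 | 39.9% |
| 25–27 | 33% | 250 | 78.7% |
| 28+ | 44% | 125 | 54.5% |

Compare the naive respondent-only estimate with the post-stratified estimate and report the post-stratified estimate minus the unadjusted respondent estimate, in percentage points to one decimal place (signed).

Naive respondent-only estimate (weights = respondent counts):
  (200/575)×39.9 + (250/575)×78.7 + (125/575)×54.5 = 59.9435%
Post-stratifying to population shares instead:
  0.23×39.9 + 0.33×78.7 + 0.44×54.5 = 59.128%
Difference = 59.128 − 59.9435 = -0.8155 pp.

-0.8 percentage points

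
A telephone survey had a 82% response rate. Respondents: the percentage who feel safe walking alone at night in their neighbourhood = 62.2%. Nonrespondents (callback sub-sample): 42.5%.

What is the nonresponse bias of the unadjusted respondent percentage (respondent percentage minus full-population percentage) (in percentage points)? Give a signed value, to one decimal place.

+3.5 percentage points

Nonresponse fraction = 1 − 0.82 = 0.18.
Bias = (nonresponse fraction) × (respondent percentage − nonrespondent percentage)
     = 0.18 × (62.2 − 42.5) = 0.18 × 19.7 = 3.546.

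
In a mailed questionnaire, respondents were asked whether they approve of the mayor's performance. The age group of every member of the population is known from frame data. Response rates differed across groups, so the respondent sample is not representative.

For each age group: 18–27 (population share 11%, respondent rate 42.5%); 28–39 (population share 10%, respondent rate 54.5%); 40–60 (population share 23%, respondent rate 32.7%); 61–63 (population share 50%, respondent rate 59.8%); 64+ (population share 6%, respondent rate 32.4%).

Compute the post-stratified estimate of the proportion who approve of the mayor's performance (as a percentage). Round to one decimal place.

49.5%

Reweight to the known age group distribution:
  18–27: 0.11 × 42.5 = 4.675
  28–39: 0.1 × 54.5 = 5.45
  40–60: 0.23 × 32.7 = 7.521
  61–63: 0.5 × 59.8 = 29.9
  64+: 0.06 × 32.4 = 1.944
Post-stratified estimate = 49.49 → 49.5%.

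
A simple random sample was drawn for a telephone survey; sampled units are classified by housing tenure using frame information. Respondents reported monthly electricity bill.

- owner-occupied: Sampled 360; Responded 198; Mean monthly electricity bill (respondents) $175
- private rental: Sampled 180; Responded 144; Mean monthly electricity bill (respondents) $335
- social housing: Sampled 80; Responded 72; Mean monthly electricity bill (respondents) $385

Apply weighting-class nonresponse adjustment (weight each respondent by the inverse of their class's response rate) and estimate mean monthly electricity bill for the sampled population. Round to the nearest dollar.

$249

Class response rates: owner-occupied 198/360 = 55%, private rental 144/180 = 80%, social housing 72/80 = 90%.
Inverse-response-rate weighting restores each class to its sampled count, so class totals weight by n_sampled:
  owner-occupied: 360 × 175 = 63,000
  private rental: 180 × 335 = 60,300
  social housing: 80 × 385 = 30,800
Adjusted estimate = 154,100 / 620 = 248.548 → $249.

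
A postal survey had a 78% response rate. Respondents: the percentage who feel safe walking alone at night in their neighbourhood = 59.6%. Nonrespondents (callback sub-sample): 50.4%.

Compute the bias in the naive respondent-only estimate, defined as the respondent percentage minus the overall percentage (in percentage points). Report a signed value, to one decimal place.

+2.0 percentage points

Nonresponse fraction = 1 − 0.78 = 0.22.
Bias = (nonresponse fraction) × (respondent percentage − nonrespondent percentage)
     = 0.22 × (59.6 − 50.4) = 0.22 × 9.2 = 2.024.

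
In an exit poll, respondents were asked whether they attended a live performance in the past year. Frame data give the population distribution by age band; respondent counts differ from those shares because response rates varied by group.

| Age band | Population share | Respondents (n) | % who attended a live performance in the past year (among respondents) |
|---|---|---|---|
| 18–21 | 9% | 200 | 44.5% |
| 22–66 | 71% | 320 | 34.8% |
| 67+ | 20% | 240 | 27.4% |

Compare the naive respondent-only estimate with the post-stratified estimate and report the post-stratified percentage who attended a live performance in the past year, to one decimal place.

Naive respondent-only estimate (weights = respondent counts):
  (200/760)×44.5 + (320/760)×34.8 + (240/760)×27.4 = 35.0158%
Post-stratified estimate weights by population shares:
  0.09×44.5 + 0.71×34.8 + 0.2×27.4 = 34.193%

34.2%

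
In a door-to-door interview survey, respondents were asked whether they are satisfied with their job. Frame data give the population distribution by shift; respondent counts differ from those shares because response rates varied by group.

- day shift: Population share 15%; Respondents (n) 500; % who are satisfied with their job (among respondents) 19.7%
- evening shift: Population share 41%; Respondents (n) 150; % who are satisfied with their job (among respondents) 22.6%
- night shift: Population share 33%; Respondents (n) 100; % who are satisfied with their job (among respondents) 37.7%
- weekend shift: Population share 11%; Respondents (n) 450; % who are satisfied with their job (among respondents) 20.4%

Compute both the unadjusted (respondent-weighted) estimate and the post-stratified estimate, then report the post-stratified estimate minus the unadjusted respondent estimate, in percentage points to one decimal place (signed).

+5.1 percentage points

Unadjusted (pooled respondent) estimate weights by respondent counts:
  (500/1200)×19.7 + (150/1200)×22.6 + (100/1200)×37.7 + (450/1200)×20.4 = 21.825%
Post-stratifying to population shares instead:
  0.15×19.7 + 0.41×22.6 + 0.33×37.7 + 0.11×20.4 = 26.906%
Difference = 26.906 − 21.825 = 5.081 pp.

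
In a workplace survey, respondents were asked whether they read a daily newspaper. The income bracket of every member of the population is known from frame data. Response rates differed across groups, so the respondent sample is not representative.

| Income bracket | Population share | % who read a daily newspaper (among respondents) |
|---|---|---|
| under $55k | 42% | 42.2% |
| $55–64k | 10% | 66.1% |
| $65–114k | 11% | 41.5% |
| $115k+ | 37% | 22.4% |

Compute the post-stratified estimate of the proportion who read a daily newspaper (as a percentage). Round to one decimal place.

37.2%

Each cell contributes population-share × respondent value:
  under $55k: 0.42 × 42.2 = 17.724
  $55–64k: 0.1 × 66.1 = 6.61
  $65–114k: 0.11 × 41.5 = 4.565
  $115k+: 0.37 × 22.4 = 8.288
Post-stratified estimate = 37.187 → 37.2%.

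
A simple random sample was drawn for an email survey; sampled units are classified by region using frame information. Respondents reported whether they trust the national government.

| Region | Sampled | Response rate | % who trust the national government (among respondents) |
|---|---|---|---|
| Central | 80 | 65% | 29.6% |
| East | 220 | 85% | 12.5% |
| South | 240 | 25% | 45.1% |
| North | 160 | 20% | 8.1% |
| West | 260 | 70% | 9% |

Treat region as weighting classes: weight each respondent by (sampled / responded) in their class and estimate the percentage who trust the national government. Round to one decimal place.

Each respondent's weight = sampled/responded in their class; summing within a class gives n_sampled, so:
  Central: 80 × 29.6 = 2368
  East: 220 × 12.5 = 2750
  South: 240 × 45.1 = 10,824
  North: 160 × 8.1 = 1296
  West: 260 × 9 = 2340
Adjusted estimate = 19,578 / 960 = 20.3938 → 20.4%.

20.4%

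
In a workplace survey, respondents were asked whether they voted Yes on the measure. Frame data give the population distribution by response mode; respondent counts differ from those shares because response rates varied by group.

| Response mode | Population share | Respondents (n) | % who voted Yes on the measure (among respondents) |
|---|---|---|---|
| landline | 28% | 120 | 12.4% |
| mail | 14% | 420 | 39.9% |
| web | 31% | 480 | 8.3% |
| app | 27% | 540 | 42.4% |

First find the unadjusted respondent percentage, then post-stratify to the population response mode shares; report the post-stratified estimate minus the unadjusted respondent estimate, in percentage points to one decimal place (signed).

Unadjusted (pooled respondent) estimate weights by respondent counts:
  (120/1560)×12.4 + (420/1560)×39.9 + (480/1560)×8.3 + (540/1560)×42.4 = 28.9269%
Post-stratifying to population shares instead:
  0.28×12.4 + 0.14×39.9 + 0.31×8.3 + 0.27×42.4 = 23.079%
Difference = 23.079 − 28.9269 = -5.8479 pp.

-5.8 percentage points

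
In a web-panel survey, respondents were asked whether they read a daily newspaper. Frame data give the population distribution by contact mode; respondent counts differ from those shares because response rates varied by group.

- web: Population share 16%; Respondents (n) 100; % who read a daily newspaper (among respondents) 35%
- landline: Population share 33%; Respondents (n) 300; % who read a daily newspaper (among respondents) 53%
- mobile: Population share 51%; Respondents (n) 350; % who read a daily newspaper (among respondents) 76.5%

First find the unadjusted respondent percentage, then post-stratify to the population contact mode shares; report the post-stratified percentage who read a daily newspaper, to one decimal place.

62.1%

Without adjustment, the pooled respondent share is:
  (100/750)×35 + (300/750)×53 + (350/750)×76.5 = 61.5667%
Reweighting by population contact mode shares:
  0.16×35 + 0.33×53 + 0.51×76.5 = 62.105%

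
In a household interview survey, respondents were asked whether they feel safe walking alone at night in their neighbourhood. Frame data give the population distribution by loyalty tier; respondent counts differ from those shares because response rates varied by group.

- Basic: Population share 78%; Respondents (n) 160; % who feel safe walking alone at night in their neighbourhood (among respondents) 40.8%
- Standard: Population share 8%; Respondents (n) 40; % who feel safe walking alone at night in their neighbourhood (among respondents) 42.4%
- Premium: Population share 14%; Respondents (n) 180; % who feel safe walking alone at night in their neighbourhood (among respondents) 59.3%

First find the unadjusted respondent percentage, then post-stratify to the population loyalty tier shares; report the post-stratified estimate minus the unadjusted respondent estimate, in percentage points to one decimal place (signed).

Unadjusted (pooled respondent) estimate weights by respondent counts:
  (160/380)×40.8 + (40/380)×42.4 + (180/380)×59.3 = 49.7316%
Post-stratifying to population shares instead:
  0.78×40.8 + 0.08×42.4 + 0.14×59.3 = 43.518%
Difference = 43.518 − 49.7316 = -6.2136 pp.

-6.2 percentage points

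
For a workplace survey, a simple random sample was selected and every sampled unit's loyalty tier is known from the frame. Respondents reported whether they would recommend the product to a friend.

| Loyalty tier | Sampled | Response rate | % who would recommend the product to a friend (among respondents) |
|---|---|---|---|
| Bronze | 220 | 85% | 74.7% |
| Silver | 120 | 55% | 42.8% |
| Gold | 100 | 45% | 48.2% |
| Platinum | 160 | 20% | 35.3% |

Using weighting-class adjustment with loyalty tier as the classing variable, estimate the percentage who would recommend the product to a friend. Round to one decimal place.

Weighting each respondent by the inverse class response rate inflates each class back to its sampled size, so the class weight is n_sampled:
  Bronze: 220 × 74.7 = 16,434
  Silver: 120 × 42.8 = 5136
  Gold: 100 × 48.2 = 4820
  Platinum: 160 × 35.3 = 5648
Adjusted estimate = 32,038 / 600 = 53.3967 → 53.4%.

53.4%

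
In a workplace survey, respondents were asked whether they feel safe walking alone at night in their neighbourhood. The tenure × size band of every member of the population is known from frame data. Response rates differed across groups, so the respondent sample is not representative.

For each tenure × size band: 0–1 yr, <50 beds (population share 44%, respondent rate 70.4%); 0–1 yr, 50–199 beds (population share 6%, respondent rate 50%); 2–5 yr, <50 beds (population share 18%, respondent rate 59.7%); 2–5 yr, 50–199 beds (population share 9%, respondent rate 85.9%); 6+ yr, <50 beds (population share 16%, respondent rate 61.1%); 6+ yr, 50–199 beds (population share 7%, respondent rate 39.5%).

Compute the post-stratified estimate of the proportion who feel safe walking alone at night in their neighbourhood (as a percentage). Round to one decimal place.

Reweight to the known tenure × size band distribution:
  0–1 yr, <50 beds: 0.44 × 70.4 = 30.976
  0–1 yr, 50–199 beds: 0.06 × 50 = 3
  2–5 yr, <50 beds: 0.18 × 59.7 = 10.746
  2–5 yr, 50–199 beds: 0.09 × 85.9 = 7.731
  6+ yr, <50 beds: 0.16 × 61.1 = 9.776
  6+ yr, 50–199 beds: 0.07 × 39.5 = 2.765
Post-stratified estimate = 64.994 → 65.0%.

65.0%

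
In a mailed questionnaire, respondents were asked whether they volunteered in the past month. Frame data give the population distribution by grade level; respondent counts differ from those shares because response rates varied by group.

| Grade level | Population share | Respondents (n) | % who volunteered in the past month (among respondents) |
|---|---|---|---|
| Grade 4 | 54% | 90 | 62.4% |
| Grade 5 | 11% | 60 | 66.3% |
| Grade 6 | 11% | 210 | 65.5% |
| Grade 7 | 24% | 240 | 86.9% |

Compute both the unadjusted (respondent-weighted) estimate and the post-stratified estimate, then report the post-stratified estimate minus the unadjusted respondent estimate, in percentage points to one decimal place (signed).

-4.6 percentage points

Unadjusted (pooled respondent) estimate weights by respondent counts:
  (90/600)×62.4 + (60/600)×66.3 + (210/600)×65.5 + (240/600)×86.9 = 73.675%
Post-stratified estimate weights by population shares:
  0.54×62.4 + 0.11×66.3 + 0.11×65.5 + 0.24×86.9 = 69.05%
Difference = 69.05 − 73.675 = -4.625 pp.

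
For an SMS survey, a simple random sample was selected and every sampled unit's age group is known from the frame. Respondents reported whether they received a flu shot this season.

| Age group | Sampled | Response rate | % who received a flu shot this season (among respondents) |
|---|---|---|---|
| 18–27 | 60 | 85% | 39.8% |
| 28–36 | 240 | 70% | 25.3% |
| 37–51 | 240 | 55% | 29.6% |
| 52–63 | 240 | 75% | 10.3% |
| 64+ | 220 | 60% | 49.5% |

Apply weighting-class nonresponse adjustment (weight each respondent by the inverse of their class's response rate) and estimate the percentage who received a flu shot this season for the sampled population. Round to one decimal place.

Inverse-response-rate weighting restores each class to its sampled count, so class totals weight by n_sampled:
  18–27: 60 × 39.8 = 2388
  28–36: 240 × 25.3 = 6072
  37–51: 240 × 29.6 = 7104
  52–63: 240 × 10.3 = 2472
  64+: 220 × 49.5 = 10,890
Adjusted estimate = 28,926 / 1,000 = 28.926 → 28.9%.

28.9%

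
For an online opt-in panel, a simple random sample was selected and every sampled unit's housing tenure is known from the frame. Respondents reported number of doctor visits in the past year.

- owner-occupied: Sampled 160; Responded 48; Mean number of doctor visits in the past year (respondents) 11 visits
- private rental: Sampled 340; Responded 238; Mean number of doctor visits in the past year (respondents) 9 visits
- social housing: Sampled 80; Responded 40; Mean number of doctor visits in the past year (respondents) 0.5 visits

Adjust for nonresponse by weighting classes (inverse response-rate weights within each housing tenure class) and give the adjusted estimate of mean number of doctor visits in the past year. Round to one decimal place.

Class response rates: owner-occupied 48/160 = 30%, private rental 238/340 = 70%, social housing 40/80 = 50%.
Each respondent's weight = sampled/responded in their class; summing within a class gives n_sampled, so:
  owner-occupied: 160 × 11 = 1760
  private rental: 340 × 9 = 3060
  social housing: 80 × 0.5 = 40
Adjusted estimate = 4860 / 580 = 8.37931 → 8.4.

8.4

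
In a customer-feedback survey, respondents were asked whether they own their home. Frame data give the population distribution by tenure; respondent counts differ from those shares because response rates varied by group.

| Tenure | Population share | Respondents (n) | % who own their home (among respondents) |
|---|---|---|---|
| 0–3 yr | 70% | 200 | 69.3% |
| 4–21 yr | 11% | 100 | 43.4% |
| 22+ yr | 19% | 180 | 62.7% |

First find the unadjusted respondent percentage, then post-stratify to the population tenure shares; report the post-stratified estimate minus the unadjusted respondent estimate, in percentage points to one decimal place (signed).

Unadjusted (pooled respondent) estimate weights by respondent counts:
  (200/480)×69.3 + (100/480)×43.4 + (180/480)×62.7 = 61.4292%
Post-stratified estimate weights by population shares:
  0.7×69.3 + 0.11×43.4 + 0.19×62.7 = 65.197%
Difference = 65.197 − 61.4292 = 3.7678 pp.

+3.8 percentage points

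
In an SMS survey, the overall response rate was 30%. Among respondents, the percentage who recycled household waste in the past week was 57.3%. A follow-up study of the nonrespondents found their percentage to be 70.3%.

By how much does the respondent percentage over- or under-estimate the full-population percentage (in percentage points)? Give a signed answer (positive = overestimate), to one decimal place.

Nonresponse fraction = 1 − 0.3 = 0.7.
Bias = (nonresponse fraction) × (respondent percentage − nonrespondent percentage)
     = 0.7 × (57.3 − 70.3) = 0.7 × -13 = -9.1.

-9.1 percentage points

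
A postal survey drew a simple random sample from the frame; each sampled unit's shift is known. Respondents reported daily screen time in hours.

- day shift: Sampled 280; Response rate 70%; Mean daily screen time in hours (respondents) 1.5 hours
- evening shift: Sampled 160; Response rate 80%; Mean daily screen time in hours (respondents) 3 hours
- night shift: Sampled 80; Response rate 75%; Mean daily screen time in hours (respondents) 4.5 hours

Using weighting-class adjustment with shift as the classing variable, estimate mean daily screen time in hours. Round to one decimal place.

Each respondent's weight = sampled/responded in their class; summing within a class gives n_sampled, so:
  day shift: 280 × 1.5 = 420
  evening shift: 160 × 3 = 480
  night shift: 80 × 4.5 = 360
Adjusted estimate = 1260 / 520 = 2.42308 → 2.4.

2.4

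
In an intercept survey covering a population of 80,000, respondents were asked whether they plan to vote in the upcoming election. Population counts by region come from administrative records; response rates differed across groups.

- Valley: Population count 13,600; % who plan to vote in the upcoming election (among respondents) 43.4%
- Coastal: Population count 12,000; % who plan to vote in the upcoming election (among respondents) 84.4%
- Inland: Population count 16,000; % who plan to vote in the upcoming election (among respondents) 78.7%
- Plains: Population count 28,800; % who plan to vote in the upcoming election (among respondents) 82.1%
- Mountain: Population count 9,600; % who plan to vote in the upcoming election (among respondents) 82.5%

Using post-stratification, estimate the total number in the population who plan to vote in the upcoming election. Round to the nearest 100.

60,200

Each cell contributes its population count × the respondent rate:
  Valley: 13,600 × 43.4% = 5902.4
  Coastal: 12,000 × 84.4% = 10,128
  Inland: 16,000 × 78.7% = 12,592
  Plains: 28,800 × 82.1% = 23644.8
  Mountain: 9,600 × 82.5% = 7920
Estimated total = 60187.2 → 60,200.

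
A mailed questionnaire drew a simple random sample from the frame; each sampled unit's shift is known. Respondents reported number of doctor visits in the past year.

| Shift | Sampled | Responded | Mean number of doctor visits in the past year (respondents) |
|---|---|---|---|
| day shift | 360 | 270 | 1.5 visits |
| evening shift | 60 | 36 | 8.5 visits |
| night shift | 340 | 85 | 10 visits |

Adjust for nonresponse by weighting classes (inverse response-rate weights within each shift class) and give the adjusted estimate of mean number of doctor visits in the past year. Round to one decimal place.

Response rates by class: day shift 270/360 = 75%, evening shift 36/60 = 60%, night shift 85/340 = 25%.
Each respondent's weight = sampled/responded in their class; summing within a class gives n_sampled, so:
  day shift: 360 × 1.5 = 540
  evening shift: 60 × 8.5 = 510
  night shift: 340 × 10 = 3400
Adjusted estimate = 4450 / 760 = 5.85526 → 5.9.

5.9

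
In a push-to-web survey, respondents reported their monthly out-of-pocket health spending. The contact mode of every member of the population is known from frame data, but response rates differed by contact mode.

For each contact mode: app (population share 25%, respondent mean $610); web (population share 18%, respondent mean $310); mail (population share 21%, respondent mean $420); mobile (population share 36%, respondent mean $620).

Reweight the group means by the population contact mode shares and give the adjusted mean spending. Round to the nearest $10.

$520

Weight each group's respondent value by its population share:
  app: 0.25 × 610 = 152.5
  web: 0.18 × 310 = 55.8
  mail: 0.21 × 420 = 88.2
  mobile: 0.36 × 620 = 223.2
Post-stratified estimate = 519.7 → $520.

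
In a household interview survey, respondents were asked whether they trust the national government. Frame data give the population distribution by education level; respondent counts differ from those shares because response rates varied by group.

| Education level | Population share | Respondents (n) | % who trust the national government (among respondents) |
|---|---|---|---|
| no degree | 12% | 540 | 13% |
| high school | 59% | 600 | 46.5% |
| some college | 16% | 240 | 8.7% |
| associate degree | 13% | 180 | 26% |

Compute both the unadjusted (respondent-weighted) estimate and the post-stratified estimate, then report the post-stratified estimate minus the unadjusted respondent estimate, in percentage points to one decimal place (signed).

Naive respondent-only estimate (weights = respondent counts):
  (540/1560)×13 + (600/1560)×46.5 + (240/1560)×8.7 + (180/1560)×26 = 26.7231%
Post-stratifying to population shares instead:
  0.12×13 + 0.59×46.5 + 0.16×8.7 + 0.13×26 = 33.767%
Difference = 33.767 − 26.7231 = 7.0439 pp.

+7.0 percentage points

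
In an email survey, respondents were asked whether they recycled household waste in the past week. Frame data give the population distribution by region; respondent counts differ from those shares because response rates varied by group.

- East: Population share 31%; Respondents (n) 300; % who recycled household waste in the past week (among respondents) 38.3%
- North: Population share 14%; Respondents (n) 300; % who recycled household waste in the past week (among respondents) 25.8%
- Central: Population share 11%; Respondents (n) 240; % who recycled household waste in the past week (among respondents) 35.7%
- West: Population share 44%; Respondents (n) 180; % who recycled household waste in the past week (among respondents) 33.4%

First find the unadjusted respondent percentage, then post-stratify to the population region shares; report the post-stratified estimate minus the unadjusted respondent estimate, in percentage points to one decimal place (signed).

+1.0 percentage points

Without adjustment, the pooled respondent share is:
  (300/1020)×38.3 + (300/1020)×25.8 + (240/1020)×35.7 + (180/1020)×33.4 = 33.1471%
Post-stratified estimate weights by population shares:
  0.31×38.3 + 0.14×25.8 + 0.11×35.7 + 0.44×33.4 = 34.108%
Difference = 34.108 − 33.1471 = 0.9609 pp.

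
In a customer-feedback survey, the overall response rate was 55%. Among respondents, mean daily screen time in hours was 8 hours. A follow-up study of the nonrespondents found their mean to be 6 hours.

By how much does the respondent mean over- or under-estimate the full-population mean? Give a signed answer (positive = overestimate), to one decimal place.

+0.9

Nonresponse fraction = 1 − 0.55 = 0.45.
Bias = (nonresponse fraction) × (respondent mean − nonrespondent mean)
     = 0.45 × (8 − 6) = 0.45 × 2 = 0.9.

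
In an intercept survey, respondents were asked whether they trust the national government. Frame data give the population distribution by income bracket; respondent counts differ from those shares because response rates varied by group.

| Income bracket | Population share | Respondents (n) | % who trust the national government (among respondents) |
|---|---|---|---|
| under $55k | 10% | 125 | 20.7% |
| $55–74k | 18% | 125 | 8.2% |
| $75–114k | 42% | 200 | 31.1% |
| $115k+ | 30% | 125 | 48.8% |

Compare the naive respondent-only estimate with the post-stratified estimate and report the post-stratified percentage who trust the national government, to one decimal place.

31.2%

Unadjusted (pooled respondent) estimate weights by respondent counts:
  (125/575)×20.7 + (125/575)×8.2 + (200/575)×31.1 + (125/575)×48.8 = 27.7087%
Reweighting by population income bracket shares:
  0.1×20.7 + 0.18×8.2 + 0.42×31.1 + 0.3×48.8 = 31.248%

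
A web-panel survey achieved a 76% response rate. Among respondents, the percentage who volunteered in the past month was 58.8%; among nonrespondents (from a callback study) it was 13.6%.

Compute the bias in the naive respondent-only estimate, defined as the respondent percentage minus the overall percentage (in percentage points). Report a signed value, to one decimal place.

Nonresponse fraction = 1 − 0.76 = 0.24.
Bias = (nonresponse fraction) × (respondent percentage − nonrespondent percentage)
     = 0.24 × (58.8 − 13.6) = 0.24 × 45.2 = 10.848.

+10.8 percentage points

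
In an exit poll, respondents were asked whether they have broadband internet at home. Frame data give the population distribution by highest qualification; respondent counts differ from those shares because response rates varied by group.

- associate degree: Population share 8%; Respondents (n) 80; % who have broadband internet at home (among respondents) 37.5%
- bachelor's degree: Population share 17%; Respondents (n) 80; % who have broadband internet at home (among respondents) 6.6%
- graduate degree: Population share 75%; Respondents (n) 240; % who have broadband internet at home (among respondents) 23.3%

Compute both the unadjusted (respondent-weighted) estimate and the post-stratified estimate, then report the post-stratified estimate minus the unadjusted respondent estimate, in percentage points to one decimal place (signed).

-1.2 percentage points

Without adjustment, the pooled respondent share is:
  (80/400)×37.5 + (80/400)×6.6 + (240/400)×23.3 = 22.8%
Post-stratified estimate weights by population shares:
  0.08×37.5 + 0.17×6.6 + 0.75×23.3 = 21.597%
Difference = 21.597 − 22.8 = -1.203 pp.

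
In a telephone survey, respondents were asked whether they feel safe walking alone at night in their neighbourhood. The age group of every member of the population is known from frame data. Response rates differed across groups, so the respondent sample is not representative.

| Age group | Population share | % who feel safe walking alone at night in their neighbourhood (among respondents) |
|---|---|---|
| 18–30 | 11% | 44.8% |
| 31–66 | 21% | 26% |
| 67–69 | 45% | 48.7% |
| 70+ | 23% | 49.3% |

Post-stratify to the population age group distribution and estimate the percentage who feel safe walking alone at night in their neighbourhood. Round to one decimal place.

43.6%

Reweight to the known age group distribution:
  18–30: 0.11 × 44.8 = 4.928
  31–66: 0.21 × 26 = 5.46
  67–69: 0.45 × 48.7 = 21.915
  70+: 0.23 × 49.3 = 11.339
Post-stratified estimate = 43.642 → 43.6%.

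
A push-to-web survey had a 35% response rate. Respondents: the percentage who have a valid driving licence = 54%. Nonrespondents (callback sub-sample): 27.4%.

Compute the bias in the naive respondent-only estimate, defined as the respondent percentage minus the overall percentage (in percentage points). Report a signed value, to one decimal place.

Nonresponse fraction = 1 − 0.35 = 0.65.
Bias = (nonresponse fraction) × (respondent percentage − nonrespondent percentage)
     = 0.65 × (54 − 27.4) = 0.65 × 26.6 = 17.29.

+17.3 percentage points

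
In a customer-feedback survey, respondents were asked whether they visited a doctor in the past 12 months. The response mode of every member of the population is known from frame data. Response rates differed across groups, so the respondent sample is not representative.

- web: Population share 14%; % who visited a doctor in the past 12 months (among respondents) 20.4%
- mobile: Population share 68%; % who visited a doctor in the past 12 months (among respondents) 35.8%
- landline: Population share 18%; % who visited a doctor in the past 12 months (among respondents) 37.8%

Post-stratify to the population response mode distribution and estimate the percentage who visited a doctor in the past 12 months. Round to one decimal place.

34.0%

Each cell contributes population-share × respondent value:
  web: 0.14 × 20.4 = 2.856
  mobile: 0.68 × 35.8 = 24.344
  landline: 0.18 × 37.8 = 6.804
Post-stratified estimate = 34.004 → 34.0%.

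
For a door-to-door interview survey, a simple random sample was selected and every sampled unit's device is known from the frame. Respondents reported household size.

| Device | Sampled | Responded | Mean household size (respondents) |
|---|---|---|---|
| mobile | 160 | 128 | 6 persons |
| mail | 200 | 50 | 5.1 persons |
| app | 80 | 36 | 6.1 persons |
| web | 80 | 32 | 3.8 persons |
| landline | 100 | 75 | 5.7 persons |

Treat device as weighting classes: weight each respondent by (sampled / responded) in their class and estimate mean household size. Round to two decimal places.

Class response rates: mobile 128/160 = 80%, mail 50/200 = 25%, app 36/80 = 45%, web 32/80 = 40%, landline 75/100 = 75%.
Each respondent's weight = sampled/responded in their class; summing within a class gives n_sampled, so:
  mobile: 160 × 6 = 960
  mail: 200 × 5.1 = 1020
  app: 80 × 6.1 = 488
  web: 80 × 3.8 = 304
  landline: 100 × 5.7 = 570
Adjusted estimate = 3342 / 620 = 5.39032 → 5.39.

5.39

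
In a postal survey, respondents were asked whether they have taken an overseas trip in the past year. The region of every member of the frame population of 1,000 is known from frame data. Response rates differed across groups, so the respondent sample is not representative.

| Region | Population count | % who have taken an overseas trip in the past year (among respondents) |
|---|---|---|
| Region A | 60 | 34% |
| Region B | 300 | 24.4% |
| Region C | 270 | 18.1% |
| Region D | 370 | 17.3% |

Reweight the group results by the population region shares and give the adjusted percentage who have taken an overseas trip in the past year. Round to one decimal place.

Reweight to the known region distribution:
  Region A: (60/1,000) × 34 = 2.04
  Region B: (300/1,000) × 24.4 = 7.32
  Region C: (270/1,000) × 18.1 = 4.887
  Region D: (370/1,000) × 17.3 = 6.401
Post-stratified estimate = 20.648 → 20.6%.

20.6%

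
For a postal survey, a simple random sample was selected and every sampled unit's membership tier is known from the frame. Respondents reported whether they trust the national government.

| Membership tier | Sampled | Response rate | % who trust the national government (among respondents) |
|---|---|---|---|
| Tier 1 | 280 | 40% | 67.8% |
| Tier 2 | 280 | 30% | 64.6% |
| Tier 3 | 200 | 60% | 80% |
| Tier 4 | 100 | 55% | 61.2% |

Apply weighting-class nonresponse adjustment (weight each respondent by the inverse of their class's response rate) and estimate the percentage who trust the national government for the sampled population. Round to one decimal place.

68.8%

With weight = n_sampled/n_responded per class, the weighted class total is n_sampled:
  Tier 1: 280 × 67.8 = 18,984
  Tier 2: 280 × 64.6 = 18,088
  Tier 3: 200 × 80 = 16,000
  Tier 4: 100 × 61.2 = 6120
Adjusted estimate = 59,192 / 860 = 68.8279 → 68.8%.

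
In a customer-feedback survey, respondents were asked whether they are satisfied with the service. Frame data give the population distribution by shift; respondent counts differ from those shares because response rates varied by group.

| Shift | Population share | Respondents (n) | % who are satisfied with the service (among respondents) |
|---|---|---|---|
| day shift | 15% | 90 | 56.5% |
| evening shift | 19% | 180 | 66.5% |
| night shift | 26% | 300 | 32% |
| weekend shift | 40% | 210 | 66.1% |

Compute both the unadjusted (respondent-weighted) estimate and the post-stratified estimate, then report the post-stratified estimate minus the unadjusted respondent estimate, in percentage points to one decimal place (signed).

Naive respondent-only estimate (weights = respondent counts):
  (90/780)×56.5 + (180/780)×66.5 + (300/780)×32 + (210/780)×66.1 = 51.9692%
Reweighting by population shift shares:
  0.15×56.5 + 0.19×66.5 + 0.26×32 + 0.4×66.1 = 55.87%
Difference = 55.87 − 51.9692 = 3.9008 pp.

+3.9 percentage points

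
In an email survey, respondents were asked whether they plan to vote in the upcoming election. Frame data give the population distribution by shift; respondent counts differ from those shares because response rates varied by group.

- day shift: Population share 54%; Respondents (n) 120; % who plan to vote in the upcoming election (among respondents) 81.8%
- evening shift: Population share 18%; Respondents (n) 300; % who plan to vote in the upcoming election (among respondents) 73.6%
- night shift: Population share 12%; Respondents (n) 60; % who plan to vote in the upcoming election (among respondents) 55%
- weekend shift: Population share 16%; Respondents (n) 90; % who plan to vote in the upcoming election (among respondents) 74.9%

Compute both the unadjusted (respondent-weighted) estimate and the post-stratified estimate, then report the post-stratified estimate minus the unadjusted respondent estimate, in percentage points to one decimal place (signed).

+2.4 percentage points

Unadjusted (pooled respondent) estimate weights by respondent counts:
  (120/570)×81.8 + (300/570)×73.6 + (60/570)×55 + (90/570)×74.9 = 73.5737%
Post-stratifying to population shares instead:
  0.54×81.8 + 0.18×73.6 + 0.12×55 + 0.16×74.9 = 76.004%
Difference = 76.004 − 73.5737 = 2.4303 pp.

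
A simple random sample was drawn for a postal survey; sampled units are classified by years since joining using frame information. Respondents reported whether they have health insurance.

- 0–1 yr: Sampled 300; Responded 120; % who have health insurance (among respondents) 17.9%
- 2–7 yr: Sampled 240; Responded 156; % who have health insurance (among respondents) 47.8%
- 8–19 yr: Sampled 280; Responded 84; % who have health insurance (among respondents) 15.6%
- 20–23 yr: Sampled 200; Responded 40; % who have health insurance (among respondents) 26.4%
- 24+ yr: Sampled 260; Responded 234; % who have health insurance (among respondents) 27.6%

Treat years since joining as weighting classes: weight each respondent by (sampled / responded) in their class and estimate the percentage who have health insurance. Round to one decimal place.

Class response rates: 0–1 yr 120/300 = 40%, 2–7 yr 156/240 = 65%, 8–19 yr 84/280 = 30%, 20–23 yr 40/200 = 20%, 24+ yr 234/260 = 90%.
Each respondent's weight = sampled/responded in their class; summing within a class gives n_sampled, so:
  0–1 yr: 300 × 17.9 = 5370
  2–7 yr: 240 × 47.8 = 11,472
  8–19 yr: 280 × 15.6 = 4368
  20–23 yr: 200 × 26.4 = 5280
  24+ yr: 260 × 27.6 = 7176
Adjusted estimate = 33,666 / 1,280 = 26.3016 → 26.3%.

26.3%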